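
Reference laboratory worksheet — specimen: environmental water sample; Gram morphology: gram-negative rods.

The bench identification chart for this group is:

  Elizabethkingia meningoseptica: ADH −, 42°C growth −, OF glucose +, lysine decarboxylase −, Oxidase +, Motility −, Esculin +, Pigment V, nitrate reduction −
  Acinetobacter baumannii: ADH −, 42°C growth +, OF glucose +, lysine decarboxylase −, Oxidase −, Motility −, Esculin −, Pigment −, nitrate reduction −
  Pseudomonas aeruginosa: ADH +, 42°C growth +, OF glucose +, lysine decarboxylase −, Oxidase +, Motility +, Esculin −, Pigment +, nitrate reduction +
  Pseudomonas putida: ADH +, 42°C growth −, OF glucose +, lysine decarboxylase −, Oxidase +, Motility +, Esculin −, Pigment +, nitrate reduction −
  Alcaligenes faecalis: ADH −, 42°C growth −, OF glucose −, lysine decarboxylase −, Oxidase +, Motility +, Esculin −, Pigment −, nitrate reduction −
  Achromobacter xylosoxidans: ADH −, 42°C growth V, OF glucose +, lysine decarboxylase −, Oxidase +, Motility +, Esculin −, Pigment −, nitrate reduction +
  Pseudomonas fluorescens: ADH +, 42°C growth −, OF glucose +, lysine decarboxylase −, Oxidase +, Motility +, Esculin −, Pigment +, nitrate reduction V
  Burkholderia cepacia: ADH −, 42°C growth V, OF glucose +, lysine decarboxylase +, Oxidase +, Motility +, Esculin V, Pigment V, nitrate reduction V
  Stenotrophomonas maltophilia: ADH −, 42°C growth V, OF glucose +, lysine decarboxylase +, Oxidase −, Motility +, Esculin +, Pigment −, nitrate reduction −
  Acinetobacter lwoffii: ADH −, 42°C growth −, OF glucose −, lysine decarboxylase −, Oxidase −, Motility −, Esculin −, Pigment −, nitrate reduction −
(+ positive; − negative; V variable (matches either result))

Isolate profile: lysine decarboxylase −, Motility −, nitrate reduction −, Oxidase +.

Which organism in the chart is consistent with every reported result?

Elizabethkingia meningoseptica

Motility −: excludes 7 organisms — 3 left.
Oxidase +: excludes Acinetobacter baumannii, Acinetobacter lwoffii — 1 left.
lysine decarboxylase −: the one remaining candidate is consistent.
nitrate reduction −: the one remaining candidate is consistent.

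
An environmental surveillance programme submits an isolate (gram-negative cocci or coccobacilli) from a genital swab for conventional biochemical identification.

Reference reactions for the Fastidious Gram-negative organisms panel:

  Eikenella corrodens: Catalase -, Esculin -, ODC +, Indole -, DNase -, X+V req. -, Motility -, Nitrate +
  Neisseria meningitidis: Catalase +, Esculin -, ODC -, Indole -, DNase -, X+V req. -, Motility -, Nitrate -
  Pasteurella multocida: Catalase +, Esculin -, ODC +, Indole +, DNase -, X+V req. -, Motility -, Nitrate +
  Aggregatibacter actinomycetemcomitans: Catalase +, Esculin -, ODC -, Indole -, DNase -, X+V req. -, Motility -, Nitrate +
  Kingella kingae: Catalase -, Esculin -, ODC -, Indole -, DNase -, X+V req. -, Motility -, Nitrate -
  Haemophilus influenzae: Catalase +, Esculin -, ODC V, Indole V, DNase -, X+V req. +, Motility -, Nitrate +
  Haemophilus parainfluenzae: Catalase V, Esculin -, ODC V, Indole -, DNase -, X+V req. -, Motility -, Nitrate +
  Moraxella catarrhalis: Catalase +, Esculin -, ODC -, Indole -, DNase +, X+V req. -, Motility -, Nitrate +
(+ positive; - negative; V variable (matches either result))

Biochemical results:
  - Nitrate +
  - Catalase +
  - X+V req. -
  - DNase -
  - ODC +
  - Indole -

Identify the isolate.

DNase -: excludes Moraxella catarrhalis — 7 left.
ODC +: excludes Neisseria meningitidis, Aggregatibacter actinomycetemcomitans, Kingella kingae — 4 left.
Nitrate +: all 4 remaining candidates are consistent.
X+V req. -: excludes Haemophilus influenzae — 3 left.
Catalase +: excludes Eikenella corrodens — 2 left.
Indole -: excludes Pasteurella multocida — 1 left.

Haemophilus parainfluenzae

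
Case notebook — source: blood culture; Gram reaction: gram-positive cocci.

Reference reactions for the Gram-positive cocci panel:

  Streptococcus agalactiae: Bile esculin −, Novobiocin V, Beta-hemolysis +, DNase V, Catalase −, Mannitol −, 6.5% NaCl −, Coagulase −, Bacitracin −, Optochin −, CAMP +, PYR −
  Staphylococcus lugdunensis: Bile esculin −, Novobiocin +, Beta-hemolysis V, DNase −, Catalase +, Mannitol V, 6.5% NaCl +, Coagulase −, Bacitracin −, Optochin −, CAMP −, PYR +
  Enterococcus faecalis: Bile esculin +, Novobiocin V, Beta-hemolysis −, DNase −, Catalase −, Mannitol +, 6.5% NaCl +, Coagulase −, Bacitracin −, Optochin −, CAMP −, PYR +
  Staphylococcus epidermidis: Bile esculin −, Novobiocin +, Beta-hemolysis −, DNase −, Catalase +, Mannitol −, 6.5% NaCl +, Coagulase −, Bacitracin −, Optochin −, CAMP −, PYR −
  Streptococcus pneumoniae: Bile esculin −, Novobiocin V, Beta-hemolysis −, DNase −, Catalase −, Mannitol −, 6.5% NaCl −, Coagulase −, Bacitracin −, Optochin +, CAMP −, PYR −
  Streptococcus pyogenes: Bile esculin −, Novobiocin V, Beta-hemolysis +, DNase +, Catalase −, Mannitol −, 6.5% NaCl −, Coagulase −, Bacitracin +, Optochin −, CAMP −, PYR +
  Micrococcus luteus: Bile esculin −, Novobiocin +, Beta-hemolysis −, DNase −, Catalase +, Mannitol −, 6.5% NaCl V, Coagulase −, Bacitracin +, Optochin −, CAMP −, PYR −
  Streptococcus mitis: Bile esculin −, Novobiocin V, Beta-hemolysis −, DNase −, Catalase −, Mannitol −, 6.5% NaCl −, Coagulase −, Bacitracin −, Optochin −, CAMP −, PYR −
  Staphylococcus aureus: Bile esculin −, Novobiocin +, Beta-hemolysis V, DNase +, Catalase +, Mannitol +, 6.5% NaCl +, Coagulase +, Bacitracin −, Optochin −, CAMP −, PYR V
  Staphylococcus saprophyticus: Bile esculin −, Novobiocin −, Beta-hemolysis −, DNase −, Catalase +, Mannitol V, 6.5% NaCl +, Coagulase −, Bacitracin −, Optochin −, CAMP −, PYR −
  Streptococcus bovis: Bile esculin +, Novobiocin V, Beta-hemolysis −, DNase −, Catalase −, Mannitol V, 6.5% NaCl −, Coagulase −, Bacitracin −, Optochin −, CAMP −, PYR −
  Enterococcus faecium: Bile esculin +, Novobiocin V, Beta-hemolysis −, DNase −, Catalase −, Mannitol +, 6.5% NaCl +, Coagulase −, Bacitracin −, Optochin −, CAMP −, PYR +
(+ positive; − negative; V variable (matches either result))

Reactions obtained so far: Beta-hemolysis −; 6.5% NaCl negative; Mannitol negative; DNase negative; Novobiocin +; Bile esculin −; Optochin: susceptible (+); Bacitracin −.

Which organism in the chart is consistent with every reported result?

Optochin +: excludes 11 organisms — 1 left.
DNase −: the one remaining candidate is consistent.
Novobiocin +: the one remaining candidate is consistent.
Beta-hemolysis −: the one remaining candidate is consistent.
Bacitracin −: the one remaining candidate is consistent.
Mannitol −: the one remaining candidate is consistent.
6.5% NaCl −: the one remaining candidate is consistent.
Bile esculin −: the one remaining candidate is consistent.

Streptococcus pneumoniae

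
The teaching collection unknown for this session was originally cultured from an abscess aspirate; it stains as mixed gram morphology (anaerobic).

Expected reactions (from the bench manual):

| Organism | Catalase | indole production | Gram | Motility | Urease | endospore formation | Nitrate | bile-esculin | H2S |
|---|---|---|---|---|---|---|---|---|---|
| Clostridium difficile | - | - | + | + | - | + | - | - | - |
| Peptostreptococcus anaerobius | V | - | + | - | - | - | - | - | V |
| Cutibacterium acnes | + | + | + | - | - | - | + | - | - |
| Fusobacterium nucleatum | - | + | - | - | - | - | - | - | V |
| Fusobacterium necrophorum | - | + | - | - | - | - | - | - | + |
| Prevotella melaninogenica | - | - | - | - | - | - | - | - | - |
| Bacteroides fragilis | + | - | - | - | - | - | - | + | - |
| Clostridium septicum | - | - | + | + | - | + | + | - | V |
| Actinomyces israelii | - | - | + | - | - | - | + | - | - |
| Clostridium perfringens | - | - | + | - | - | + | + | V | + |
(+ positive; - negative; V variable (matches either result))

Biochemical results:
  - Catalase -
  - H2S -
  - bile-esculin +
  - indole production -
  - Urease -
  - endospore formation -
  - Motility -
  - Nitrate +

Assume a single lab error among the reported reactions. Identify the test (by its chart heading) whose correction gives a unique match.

As reported, no row in the chart matches all 8 reactions.
Reversing bile-esculin (to -) → unique match: Actinomyces israelii.
Reversing Motility → still no organism matches.
Reversing H2S → still no organism matches.
Reversing endospore formation → still no organism matches.
Reversing indole production → still no organism matches.
Reversing Catalase → still no organism matches.
Reversing Nitrate → still no organism matches.
Reversing Urease → still no organism matches.

bile-esculin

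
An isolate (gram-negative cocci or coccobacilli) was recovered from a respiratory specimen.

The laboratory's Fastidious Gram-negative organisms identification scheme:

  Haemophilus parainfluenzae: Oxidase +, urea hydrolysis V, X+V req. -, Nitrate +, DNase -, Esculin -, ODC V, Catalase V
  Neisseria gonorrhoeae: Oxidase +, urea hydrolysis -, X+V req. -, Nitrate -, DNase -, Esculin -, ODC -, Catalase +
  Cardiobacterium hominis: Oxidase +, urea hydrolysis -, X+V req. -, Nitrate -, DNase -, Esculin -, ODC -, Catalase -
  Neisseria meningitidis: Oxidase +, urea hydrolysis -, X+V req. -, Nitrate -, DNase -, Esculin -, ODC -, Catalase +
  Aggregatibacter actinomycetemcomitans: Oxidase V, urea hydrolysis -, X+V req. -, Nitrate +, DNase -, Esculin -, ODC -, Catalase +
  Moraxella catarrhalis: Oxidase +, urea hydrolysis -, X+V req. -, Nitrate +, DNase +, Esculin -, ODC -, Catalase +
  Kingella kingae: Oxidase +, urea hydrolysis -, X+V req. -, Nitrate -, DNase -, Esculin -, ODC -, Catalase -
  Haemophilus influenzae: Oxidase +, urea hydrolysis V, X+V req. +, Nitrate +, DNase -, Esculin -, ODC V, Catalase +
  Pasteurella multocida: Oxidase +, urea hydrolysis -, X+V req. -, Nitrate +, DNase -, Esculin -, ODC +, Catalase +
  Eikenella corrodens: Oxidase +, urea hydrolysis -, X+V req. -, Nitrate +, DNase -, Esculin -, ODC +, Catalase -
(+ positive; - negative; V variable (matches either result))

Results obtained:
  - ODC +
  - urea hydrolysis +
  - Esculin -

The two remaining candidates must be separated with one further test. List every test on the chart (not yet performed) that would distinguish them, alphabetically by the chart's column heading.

Esculin -: all 10 remaining candidates are consistent.
ODC +: excludes 6 organisms — 4 left.
urea hydrolysis +: excludes Pasteurella multocida, Eikenella corrodens — 2 left.
Two candidates remain: Haemophilus influenzae and Haemophilus parainfluenzae.
  Oxidase: + vs + — same for both, does not separate.
  X+V req.: Haemophilus influenzae +, Haemophilus parainfluenzae - — discriminates.
  Nitrate: + vs + — same for both, does not separate.
  DNase: - vs - — same for both, does not separate.
  Catalase: + vs V — variable for at least one, does not separate.

X+V req.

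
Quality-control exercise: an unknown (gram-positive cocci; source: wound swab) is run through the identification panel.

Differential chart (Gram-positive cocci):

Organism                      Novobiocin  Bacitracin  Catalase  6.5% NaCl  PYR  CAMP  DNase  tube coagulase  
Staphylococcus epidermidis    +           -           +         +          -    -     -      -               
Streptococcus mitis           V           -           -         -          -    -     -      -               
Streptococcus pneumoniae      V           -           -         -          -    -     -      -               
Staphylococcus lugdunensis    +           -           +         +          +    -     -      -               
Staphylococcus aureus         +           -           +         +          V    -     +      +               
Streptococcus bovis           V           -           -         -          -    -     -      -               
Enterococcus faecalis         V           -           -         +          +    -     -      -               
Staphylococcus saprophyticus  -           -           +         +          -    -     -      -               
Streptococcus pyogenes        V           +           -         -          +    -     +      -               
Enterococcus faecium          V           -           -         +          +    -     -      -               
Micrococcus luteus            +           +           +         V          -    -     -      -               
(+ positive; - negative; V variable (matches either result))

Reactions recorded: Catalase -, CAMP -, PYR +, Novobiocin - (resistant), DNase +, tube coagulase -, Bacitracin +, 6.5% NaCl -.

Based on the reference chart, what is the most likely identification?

CAMP -: all 11 remaining candidates are consistent.
tube coagulase -: excludes Staphylococcus aureus — 10 left.
DNase +: excludes 9 organisms — 1 left.
Bacitracin +: the one remaining candidate is consistent.
PYR +: the one remaining candidate is consistent.
6.5% NaCl -: the one remaining candidate is consistent.
Novobiocin -: the one remaining candidate is consistent.
Catalase -: the one remaining candidate is consistent.

Streptococcus pyogenes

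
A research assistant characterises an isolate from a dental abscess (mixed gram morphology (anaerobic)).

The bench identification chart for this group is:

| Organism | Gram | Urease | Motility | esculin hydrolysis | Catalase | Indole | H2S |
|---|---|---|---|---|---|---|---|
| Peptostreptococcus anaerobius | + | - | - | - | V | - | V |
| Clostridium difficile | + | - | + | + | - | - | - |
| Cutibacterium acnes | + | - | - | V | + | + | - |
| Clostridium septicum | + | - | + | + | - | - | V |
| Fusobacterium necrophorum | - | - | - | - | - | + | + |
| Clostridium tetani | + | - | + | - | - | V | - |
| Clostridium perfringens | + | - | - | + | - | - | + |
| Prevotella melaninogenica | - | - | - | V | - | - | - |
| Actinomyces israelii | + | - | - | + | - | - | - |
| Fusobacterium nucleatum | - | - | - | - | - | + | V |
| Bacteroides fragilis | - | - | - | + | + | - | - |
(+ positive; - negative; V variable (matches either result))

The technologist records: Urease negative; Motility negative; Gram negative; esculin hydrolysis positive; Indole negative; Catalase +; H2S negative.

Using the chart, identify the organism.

Indole -: excludes Cutibacterium acnes, Fusobacterium necrophorum, Fusobacterium nucleatum — 8 left.
esculin hydrolysis +: excludes Peptostreptococcus anaerobius, Clostridium tetani — 6 left.
Catalase +: excludes 5 organisms — 1 left.
H2S -: the one remaining candidate is consistent.
Motility -: the one remaining candidate is consistent.
Gram -: the one remaining candidate is consistent.
Urease -: the one remaining candidate is consistent.

Bacteroides fragilis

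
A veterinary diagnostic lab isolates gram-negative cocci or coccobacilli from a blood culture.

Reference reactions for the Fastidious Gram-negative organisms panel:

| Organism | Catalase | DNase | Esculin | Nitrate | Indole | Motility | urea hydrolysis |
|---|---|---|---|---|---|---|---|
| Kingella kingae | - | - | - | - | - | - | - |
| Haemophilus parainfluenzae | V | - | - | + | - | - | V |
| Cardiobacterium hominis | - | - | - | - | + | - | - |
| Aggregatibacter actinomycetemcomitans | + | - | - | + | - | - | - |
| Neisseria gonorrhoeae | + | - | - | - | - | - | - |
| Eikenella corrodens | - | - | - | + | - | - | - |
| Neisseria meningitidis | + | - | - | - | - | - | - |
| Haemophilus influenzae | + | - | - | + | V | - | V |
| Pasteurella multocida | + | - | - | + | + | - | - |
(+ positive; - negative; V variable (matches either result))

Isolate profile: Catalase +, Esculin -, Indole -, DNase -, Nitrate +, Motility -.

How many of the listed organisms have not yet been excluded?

Motility -: all 9 remaining candidates are consistent.
Esculin -: all 9 remaining candidates are consistent.
DNase -: all 9 remaining candidates are consistent.
Catalase +: excludes Kingella kingae, Cardiobacterium hominis, Eikenella corrodens — 6 left.
Indole -: excludes Pasteurella multocida — 5 left.
Nitrate +: excludes Neisseria gonorrhoeae, Neisseria meningitidis — 3 left.
Still consistent: Aggregatibacter actinomycetemcomitans, Haemophilus influenzae, Haemophilus parainfluenzae.

3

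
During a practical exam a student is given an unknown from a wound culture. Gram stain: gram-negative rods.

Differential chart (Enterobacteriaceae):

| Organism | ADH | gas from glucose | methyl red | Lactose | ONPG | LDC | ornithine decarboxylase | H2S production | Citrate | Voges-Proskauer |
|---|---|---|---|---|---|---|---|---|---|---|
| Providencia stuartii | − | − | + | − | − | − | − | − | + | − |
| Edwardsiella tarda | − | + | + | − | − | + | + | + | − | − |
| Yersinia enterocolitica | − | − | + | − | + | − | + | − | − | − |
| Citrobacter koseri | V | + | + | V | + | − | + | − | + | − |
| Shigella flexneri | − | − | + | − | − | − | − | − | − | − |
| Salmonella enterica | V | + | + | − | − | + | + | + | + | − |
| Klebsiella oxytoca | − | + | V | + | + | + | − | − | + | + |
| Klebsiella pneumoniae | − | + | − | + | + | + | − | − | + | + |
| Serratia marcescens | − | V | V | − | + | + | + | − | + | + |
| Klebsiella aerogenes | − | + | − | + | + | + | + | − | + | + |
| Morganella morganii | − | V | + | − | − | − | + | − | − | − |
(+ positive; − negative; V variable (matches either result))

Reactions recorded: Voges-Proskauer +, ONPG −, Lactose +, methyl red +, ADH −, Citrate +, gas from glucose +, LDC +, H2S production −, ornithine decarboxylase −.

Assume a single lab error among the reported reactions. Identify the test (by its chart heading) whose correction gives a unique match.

ONPG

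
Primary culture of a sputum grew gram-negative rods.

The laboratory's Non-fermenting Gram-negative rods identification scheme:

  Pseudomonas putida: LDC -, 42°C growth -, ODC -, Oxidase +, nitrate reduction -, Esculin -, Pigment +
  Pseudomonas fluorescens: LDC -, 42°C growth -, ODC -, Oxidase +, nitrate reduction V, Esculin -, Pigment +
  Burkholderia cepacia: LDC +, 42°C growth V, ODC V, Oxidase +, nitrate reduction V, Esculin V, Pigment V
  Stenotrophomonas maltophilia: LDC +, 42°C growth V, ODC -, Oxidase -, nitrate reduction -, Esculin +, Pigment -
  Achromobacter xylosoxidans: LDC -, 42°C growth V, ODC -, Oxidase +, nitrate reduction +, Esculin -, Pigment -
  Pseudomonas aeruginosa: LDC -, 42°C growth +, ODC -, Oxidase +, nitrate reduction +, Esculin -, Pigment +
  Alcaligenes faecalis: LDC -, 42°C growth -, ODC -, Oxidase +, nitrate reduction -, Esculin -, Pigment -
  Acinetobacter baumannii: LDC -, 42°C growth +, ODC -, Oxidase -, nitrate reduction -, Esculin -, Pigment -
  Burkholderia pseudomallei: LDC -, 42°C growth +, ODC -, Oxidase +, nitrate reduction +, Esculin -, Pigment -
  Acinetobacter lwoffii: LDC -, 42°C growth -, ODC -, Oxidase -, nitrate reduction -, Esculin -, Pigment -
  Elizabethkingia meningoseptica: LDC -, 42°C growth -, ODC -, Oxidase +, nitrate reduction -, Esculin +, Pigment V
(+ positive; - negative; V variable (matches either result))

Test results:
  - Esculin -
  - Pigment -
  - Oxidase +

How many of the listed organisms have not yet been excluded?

Oxidase +: excludes Stenotrophomonas maltophilia, Acinetobacter baumannii, Acinetobacter lwoffii — 8 left.
Esculin -: excludes Elizabethkingia meningoseptica — 7 left.
Pigment -: excludes Pseudomonas putida, Pseudomonas fluorescens, Pseudomonas aeruginosa — 4 left.
Still consistent: Achromobacter xylosoxidans, Alcaligenes faecalis, Burkholderia cepacia, Burkholderia pseudomallei.

4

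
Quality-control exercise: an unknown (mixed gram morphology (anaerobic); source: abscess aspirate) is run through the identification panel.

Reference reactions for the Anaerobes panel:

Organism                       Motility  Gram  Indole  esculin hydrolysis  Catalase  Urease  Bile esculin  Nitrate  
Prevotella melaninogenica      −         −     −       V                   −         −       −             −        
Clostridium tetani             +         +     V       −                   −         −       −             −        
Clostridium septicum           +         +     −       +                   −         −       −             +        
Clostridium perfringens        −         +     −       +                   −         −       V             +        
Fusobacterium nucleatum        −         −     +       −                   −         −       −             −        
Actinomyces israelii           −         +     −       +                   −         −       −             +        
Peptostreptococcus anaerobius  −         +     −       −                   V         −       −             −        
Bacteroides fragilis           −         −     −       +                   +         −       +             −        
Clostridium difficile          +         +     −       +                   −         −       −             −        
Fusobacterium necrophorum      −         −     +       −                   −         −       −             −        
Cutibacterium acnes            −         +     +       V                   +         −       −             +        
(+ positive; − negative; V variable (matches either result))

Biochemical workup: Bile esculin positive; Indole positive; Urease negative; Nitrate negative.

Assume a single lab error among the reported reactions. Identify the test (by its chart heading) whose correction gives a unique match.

Indole

As reported, no row in the chart matches all 4 reactions.
Reversing Bile esculin → 3 organisms match (not unique).
Reversing Indole (to −) → unique match: Bacteroides fragilis.
Reversing Nitrate → still no organism matches.
Reversing Urease → still no organism matches.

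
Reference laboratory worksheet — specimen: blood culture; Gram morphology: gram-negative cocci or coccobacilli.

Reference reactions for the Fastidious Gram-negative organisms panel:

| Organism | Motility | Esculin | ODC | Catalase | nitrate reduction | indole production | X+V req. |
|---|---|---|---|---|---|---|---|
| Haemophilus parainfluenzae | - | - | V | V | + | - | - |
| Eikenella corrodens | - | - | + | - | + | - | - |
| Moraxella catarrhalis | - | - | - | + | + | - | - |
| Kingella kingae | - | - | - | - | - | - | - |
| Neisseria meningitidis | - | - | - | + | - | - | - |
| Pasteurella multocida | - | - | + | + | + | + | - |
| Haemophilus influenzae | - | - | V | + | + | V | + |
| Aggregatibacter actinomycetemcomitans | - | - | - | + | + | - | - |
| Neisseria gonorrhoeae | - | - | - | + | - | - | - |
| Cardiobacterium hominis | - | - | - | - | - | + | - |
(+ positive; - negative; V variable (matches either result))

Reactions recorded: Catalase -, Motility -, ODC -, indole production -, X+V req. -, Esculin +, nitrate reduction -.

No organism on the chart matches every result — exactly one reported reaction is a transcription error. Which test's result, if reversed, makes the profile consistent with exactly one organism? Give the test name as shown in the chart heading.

As reported, no row in the chart matches all 7 reactions.
Reversing ODC → still no organism matches.
Reversing Catalase → still no organism matches.
Reversing indole production → still no organism matches.
Reversing nitrate reduction → still no organism matches.
Reversing Esculin (to -) → unique match: Kingella kingae.
Reversing Motility → still no organism matches.
Reversing X+V req. → still no organism matches.

Esculin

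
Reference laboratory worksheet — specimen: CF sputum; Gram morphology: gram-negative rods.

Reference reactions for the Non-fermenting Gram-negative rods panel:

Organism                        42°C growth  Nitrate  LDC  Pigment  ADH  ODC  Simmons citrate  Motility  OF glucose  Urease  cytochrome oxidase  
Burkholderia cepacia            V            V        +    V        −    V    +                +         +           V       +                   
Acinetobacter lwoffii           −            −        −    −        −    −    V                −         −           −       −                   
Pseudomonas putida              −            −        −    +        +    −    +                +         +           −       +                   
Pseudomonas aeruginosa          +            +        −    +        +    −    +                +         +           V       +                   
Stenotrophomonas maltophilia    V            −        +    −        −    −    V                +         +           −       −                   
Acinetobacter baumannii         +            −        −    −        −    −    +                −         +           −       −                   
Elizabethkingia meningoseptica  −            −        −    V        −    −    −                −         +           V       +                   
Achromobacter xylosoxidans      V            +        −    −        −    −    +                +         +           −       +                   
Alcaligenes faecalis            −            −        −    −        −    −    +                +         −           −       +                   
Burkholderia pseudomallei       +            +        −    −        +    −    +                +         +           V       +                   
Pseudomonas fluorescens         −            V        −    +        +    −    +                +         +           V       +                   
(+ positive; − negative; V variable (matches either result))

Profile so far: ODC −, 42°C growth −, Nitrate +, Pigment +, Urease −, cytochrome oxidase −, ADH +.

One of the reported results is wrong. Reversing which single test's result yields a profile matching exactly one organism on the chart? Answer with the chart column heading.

cytochrome oxidase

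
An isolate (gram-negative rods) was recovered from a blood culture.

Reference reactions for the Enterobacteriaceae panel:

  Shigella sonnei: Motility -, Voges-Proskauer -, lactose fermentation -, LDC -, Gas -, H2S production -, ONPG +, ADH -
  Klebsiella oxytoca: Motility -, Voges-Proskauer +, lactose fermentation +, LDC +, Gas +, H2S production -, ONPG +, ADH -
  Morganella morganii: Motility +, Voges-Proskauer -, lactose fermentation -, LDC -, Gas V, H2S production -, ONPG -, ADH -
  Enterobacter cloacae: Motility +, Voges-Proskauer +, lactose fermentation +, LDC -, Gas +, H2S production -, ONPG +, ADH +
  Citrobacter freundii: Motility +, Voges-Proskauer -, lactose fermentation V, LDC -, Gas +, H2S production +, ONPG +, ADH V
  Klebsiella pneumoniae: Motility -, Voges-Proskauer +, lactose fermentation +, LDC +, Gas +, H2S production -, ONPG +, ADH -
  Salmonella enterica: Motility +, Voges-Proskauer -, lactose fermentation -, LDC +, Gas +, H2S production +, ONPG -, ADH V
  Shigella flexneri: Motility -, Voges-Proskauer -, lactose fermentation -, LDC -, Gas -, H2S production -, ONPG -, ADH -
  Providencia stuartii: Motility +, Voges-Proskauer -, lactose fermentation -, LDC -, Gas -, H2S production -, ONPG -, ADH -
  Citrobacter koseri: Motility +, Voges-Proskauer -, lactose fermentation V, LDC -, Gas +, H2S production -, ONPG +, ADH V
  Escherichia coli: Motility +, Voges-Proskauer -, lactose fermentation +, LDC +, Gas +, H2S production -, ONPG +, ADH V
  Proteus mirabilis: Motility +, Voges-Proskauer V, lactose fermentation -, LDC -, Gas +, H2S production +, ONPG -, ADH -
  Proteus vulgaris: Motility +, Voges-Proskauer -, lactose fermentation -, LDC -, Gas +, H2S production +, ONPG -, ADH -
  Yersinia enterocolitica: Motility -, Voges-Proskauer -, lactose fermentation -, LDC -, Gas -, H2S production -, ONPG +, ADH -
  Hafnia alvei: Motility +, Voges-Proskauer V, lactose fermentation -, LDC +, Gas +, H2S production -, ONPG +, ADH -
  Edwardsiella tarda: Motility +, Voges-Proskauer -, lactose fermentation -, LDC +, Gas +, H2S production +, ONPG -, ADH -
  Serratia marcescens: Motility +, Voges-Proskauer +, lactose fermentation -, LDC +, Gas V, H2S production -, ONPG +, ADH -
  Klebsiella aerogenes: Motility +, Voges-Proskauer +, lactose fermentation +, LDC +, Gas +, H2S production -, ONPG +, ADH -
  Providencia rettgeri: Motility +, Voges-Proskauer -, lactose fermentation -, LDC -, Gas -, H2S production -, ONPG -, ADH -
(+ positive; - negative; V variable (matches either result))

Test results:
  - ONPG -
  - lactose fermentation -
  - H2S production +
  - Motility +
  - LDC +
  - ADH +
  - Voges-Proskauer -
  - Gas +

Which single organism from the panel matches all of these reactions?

Salmonella enterica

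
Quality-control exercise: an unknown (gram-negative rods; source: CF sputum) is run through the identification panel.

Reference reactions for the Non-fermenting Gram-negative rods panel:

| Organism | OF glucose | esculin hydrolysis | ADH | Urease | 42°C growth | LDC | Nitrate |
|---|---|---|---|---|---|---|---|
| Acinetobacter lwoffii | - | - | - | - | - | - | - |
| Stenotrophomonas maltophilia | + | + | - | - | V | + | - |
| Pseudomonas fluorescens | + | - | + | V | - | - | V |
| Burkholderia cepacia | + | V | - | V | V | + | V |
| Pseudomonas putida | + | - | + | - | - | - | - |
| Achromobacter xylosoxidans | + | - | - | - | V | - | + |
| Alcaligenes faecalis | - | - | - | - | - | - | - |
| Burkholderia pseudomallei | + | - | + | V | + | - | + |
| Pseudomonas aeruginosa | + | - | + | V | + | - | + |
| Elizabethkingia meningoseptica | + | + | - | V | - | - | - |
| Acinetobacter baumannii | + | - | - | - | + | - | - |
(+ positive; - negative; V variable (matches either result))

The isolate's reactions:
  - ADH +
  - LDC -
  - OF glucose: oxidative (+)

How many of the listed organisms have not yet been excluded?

ADH +: excludes 7 organisms — 4 left.
LDC -: all 4 remaining candidates are consistent.
OF glucose +: all 4 remaining candidates are consistent.
Still consistent: Burkholderia pseudomallei, Pseudomonas aeruginosa, Pseudomonas fluorescens, Pseudomonas putida.

4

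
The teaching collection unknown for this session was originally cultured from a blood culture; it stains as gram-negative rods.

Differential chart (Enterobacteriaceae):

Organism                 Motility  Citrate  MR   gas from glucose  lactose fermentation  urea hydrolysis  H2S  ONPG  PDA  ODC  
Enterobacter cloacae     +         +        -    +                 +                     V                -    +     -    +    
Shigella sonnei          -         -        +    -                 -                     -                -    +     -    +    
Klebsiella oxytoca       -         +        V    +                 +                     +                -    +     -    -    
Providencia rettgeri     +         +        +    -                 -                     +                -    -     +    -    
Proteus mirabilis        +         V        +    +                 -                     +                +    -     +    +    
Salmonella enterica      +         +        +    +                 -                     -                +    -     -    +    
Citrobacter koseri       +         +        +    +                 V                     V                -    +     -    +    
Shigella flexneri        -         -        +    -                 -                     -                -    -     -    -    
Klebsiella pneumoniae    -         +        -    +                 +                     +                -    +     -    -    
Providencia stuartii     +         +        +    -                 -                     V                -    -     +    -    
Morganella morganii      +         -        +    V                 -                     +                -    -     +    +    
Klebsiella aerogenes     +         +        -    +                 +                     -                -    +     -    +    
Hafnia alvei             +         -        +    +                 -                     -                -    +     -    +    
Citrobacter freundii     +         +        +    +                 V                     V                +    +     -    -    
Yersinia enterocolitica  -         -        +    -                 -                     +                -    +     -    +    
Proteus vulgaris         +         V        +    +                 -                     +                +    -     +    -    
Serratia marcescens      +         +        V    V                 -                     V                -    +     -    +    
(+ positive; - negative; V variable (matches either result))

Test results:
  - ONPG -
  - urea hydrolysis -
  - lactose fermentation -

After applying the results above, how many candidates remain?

urea hydrolysis -: excludes 7 organisms — 10 left.
lactose fermentation -: excludes Enterobacter cloacae, Klebsiella aerogenes — 8 left.
ONPG -: excludes 5 organisms — 3 left.
Still consistent: Providencia stuartii, Salmonella enterica, Shigella flexneri.

3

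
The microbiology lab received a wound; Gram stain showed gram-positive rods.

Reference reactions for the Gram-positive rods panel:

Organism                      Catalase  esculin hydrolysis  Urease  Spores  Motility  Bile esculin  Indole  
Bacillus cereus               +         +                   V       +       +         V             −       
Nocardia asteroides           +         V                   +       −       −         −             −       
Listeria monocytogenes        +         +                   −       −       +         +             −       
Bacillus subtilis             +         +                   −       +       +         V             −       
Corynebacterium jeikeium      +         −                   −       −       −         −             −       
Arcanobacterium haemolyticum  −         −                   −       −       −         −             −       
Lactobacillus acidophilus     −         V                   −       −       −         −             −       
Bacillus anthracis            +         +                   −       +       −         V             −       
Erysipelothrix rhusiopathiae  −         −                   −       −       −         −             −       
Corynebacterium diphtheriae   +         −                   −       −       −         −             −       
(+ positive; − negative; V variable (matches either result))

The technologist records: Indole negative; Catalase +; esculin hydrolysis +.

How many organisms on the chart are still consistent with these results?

5

Indole −: all 10 remaining candidates are consistent.
esculin hydrolysis +: excludes Corynebacterium jeikeium, Arcanobacterium haemolyticum, Erysipelothrix rhusiopathiae, Corynebacterium diphtheriae — 6 left.
Catalase +: excludes Lactobacillus acidophilus — 5 left.
Still consistent: Bacillus anthracis, Bacillus cereus, Bacillus subtilis, Listeria monocytogenes, Nocardia asteroides.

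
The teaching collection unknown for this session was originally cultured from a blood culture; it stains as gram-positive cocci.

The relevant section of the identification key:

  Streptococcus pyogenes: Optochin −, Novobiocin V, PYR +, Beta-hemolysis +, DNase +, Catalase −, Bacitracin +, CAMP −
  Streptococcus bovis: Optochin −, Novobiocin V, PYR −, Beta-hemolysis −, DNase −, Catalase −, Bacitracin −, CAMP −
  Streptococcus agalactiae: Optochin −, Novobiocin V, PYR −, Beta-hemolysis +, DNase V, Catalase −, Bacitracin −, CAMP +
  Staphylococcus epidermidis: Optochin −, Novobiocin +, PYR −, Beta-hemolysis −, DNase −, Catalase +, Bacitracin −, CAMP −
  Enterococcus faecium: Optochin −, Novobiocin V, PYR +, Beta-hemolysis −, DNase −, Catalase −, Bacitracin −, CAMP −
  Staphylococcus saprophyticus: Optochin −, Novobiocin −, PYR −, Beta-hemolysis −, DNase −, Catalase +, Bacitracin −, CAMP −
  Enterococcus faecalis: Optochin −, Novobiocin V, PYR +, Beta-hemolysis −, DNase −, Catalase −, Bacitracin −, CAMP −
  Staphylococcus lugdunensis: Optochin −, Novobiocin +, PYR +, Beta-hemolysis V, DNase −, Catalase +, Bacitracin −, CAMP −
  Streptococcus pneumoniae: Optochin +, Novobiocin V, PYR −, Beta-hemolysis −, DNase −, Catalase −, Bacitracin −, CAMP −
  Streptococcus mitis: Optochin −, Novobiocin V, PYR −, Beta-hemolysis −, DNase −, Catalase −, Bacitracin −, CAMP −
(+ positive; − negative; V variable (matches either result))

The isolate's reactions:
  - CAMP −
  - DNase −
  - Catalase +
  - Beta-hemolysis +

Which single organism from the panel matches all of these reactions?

Staphylococcus lugdunensis

Beta-hemolysis +: excludes 7 organisms — 3 left.
CAMP −: excludes Streptococcus agalactiae — 2 left.
Catalase +: excludes Streptococcus pyogenes — 1 left.
DNase −: the one remaining candidate is consistent.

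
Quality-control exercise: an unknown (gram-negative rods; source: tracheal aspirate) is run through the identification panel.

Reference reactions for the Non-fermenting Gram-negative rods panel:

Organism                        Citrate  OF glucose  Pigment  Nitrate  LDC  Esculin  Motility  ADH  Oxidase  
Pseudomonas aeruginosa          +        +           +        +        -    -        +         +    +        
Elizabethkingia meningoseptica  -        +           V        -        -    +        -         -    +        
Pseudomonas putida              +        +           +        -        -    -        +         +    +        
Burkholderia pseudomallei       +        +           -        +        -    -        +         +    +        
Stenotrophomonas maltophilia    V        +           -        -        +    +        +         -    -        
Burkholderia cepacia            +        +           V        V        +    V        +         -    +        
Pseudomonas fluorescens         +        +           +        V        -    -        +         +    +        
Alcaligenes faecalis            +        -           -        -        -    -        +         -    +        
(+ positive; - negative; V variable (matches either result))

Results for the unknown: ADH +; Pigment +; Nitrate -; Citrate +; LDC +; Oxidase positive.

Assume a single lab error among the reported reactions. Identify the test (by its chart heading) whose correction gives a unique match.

ADH

As reported, no row in the chart matches all 6 reactions.
Reversing Oxidase → still no organism matches.
Reversing Citrate → still no organism matches.
Reversing LDC → 2 organisms match (not unique).
Reversing Nitrate → still no organism matches.
Reversing Pigment → still no organism matches.
Reversing ADH (to -) → unique match: Burkholderia cepacia.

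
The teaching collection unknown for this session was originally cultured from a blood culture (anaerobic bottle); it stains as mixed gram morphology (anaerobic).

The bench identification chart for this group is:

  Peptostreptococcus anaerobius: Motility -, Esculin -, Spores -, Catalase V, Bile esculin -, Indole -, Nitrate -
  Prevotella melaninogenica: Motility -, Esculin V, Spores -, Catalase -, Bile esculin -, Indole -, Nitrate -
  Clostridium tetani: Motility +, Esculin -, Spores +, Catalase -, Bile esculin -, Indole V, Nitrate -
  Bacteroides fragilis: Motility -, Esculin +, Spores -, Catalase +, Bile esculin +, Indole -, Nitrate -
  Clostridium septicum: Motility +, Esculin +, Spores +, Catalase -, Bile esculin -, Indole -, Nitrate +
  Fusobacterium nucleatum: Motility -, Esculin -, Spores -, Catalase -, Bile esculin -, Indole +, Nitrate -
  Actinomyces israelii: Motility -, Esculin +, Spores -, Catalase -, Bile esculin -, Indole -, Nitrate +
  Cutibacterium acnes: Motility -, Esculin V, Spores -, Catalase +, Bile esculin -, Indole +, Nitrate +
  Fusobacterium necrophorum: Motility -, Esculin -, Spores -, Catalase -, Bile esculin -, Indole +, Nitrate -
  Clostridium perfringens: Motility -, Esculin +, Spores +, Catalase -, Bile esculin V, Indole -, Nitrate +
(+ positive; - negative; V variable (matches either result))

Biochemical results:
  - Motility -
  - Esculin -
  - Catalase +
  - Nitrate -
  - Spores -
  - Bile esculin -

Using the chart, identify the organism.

Peptostreptococcus anaerobius

Bile esculin -: excludes Bacteroides fragilis — 9 left.
Spores -: excludes Clostridium tetani, Clostridium septicum, Clostridium perfringens — 6 left.
Nitrate -: excludes Actinomyces israelii, Cutibacterium acnes — 4 left.
Motility -: all 4 remaining candidates are consistent.
Catalase +: excludes Prevotella melaninogenica, Fusobacterium nucleatum, Fusobacterium necrophorum — 1 left.
Esculin -: the one remaining candidate is consistent.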